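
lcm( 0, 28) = 0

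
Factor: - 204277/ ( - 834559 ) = 11^(  -  1) * 37^1 * 5521^1*75869^( - 1) 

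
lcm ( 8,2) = 8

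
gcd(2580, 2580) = 2580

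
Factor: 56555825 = 5^2*2262233^1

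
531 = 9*59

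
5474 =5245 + 229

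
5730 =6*955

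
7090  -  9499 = -2409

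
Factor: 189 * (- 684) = -2^2* 3^5 * 7^1*19^1 = - 129276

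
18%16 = 2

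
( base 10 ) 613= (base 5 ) 4423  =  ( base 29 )l4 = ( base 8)1145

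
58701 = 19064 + 39637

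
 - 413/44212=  - 59/6316  =  - 0.01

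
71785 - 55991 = 15794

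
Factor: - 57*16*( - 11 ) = 2^4*3^1*11^1 * 19^1 =10032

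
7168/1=7168 = 7168.00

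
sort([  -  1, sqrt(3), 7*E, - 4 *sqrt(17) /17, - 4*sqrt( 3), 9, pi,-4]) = [ - 4*sqrt(3),-4, - 1,  -  4*sqrt(17)/17,sqrt(3 ),  pi , 9,7*E ]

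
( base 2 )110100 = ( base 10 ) 52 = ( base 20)2c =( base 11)48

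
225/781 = 225/781  =  0.29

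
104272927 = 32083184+72189743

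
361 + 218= 579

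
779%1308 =779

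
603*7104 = 4283712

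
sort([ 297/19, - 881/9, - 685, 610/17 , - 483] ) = [ - 685, - 483, - 881/9 , 297/19, 610/17]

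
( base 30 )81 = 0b11110001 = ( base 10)241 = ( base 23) ab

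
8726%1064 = 214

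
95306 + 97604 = 192910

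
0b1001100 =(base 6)204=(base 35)26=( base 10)76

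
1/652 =1/652 = 0.00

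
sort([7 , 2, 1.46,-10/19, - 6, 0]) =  [ - 6, - 10/19,0,1.46, 2, 7]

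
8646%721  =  715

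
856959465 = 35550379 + 821409086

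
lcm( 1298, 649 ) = 1298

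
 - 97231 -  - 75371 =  - 21860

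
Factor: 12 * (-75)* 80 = - 72000  =  - 2^6* 3^2*5^3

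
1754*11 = 19294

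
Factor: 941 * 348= 327468=2^2*3^1*29^1*941^1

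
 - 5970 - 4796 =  - 10766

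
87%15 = 12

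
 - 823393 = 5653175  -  6476568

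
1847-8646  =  -6799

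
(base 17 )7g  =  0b10000111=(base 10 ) 135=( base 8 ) 207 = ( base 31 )4b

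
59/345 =59/345 = 0.17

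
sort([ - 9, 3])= [- 9, 3 ] 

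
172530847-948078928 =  -775548081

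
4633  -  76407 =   -  71774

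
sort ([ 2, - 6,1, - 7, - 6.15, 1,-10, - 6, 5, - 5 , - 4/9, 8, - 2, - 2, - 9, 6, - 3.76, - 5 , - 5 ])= [ - 10,  -  9,  -  7, - 6.15, - 6, - 6, - 5,-5,- 5,-3.76, - 2, - 2 ,  -  4/9,  1,  1,2, 5, 6,8] 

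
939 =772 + 167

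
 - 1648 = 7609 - 9257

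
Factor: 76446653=76446653^1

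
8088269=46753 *173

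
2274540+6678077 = 8952617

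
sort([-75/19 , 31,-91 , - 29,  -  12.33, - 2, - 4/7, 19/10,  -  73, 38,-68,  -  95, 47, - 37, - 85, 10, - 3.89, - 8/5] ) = [  -  95 ,-91,-85, - 73, - 68, - 37, - 29, -12.33,-75/19, - 3.89, - 2, - 8/5, - 4/7, 19/10 , 10, 31,38, 47]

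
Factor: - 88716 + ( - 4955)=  -93671 = - 47^1 * 1993^1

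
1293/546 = 2 +67/182 = 2.37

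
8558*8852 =75755416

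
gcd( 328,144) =8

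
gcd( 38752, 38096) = 16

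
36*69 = 2484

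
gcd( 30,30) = 30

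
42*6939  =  291438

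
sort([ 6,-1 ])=[-1,6 ] 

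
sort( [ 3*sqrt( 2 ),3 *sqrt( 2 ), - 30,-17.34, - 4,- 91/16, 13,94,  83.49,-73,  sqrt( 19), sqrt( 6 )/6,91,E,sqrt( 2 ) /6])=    [-73, - 30,-17.34 ,-91/16, - 4, sqrt( 2)/6,sqrt(6)/6,E, 3*sqrt(2 ), 3*sqrt( 2),sqrt( 19), 13,  83.49,91,94 ]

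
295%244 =51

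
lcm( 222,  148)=444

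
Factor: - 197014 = -2^1*98507^1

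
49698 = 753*66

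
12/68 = 3/17 = 0.18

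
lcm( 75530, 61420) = 5589220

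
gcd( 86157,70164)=9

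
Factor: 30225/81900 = 2^( - 2 )*3^(-1 )*7^( - 1)*31^1 = 31/84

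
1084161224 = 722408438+361752786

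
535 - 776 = -241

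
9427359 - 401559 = 9025800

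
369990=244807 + 125183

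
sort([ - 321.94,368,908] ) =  [ - 321.94,368 , 908] 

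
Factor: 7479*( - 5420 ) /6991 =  - 40536180/6991  =  - 2^2*3^3*5^1*271^1*277^1*6991^( - 1)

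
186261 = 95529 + 90732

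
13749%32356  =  13749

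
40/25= 1  +  3/5  =  1.60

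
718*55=39490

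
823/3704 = 823/3704 =0.22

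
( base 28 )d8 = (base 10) 372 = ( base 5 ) 2442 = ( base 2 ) 101110100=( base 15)19c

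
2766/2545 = 1+221/2545 = 1.09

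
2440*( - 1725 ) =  - 4209000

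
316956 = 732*433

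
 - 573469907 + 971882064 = 398412157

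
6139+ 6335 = 12474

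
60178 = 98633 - 38455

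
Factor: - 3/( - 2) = 2^( - 1) *3^1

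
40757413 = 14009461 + 26747952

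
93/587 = 93/587=0.16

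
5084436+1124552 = 6208988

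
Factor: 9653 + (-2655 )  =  2^1*3499^1 =6998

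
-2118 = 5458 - 7576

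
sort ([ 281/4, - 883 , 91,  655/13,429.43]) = [ - 883, 655/13,  281/4,91, 429.43]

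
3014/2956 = 1 + 29/1478 =1.02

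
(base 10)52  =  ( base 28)1o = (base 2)110100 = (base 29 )1N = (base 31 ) 1L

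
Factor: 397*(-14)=-2^1 * 7^1*397^1=-5558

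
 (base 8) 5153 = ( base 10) 2667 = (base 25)46H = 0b101001101011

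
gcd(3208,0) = 3208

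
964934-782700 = 182234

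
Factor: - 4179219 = -3^1*11^2*29^1 * 397^1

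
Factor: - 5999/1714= - 2^ (-1)*7^1 = - 7/2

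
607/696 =607/696 = 0.87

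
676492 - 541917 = 134575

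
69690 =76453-6763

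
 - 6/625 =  - 6/625 = -  0.01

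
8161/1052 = 8161/1052= 7.76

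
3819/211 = 3819/211  =  18.10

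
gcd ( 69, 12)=3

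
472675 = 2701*175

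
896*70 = 62720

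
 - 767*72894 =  - 55909698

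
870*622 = 541140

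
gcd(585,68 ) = 1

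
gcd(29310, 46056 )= 6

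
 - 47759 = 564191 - 611950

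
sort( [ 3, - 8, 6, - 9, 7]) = [ - 9, - 8, 3, 6,7]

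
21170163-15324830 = 5845333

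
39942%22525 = 17417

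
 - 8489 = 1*( - 8489)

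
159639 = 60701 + 98938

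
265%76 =37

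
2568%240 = 168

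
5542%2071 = 1400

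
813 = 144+669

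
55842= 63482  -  7640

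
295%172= 123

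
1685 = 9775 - 8090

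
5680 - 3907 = 1773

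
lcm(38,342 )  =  342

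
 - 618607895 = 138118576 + -756726471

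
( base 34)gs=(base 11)480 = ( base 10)572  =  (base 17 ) 1GB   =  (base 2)1000111100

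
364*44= 16016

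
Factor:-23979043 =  - 11^1 * 71^1 * 30703^1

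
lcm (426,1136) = 3408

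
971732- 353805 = 617927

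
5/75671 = 5/75671 =0.00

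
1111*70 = 77770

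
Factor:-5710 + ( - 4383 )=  - 10093^1 = - 10093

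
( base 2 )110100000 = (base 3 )120102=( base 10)416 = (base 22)IK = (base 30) DQ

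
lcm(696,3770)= 45240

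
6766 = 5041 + 1725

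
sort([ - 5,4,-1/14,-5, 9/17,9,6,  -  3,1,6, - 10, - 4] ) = [-10,-5,-5,-4, - 3,  -  1/14,9/17, 1,4, 6,6,9 ]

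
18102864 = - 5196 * (-3484 )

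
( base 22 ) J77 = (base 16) 248d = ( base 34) 837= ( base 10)9357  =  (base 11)7037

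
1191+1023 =2214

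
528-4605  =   - 4077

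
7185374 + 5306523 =12491897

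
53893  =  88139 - 34246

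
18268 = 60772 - 42504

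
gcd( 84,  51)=3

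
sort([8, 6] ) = [6, 8 ] 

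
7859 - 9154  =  -1295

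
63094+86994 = 150088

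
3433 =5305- 1872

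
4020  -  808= 3212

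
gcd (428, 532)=4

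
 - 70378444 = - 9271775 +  - 61106669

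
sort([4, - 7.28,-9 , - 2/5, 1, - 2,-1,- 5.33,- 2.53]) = [ - 9 , - 7.28 ,-5.33, - 2.53, - 2, - 1,  -  2/5, 1,4 ] 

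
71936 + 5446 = 77382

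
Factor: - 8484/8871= - 2^2*7^1*101^1 * 2957^( - 1) =- 2828/2957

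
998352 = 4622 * 216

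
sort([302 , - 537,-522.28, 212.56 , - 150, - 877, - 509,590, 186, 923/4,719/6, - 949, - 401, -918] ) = [ - 949, - 918, - 877 , - 537, - 522.28,-509, - 401,-150, 719/6,186 , 212.56,923/4,  302,590 ] 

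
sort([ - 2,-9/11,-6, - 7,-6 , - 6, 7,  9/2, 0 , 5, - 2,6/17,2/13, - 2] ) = [-7, - 6, - 6, - 6, - 2, - 2, - 2, - 9/11, 0,2/13,6/17, 9/2, 5, 7] 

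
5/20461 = 5/20461 = 0.00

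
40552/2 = 20276  =  20276.00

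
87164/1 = 87164 = 87164.00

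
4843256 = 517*9368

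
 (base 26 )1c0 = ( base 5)12423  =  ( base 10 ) 988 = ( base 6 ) 4324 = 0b1111011100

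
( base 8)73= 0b111011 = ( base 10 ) 59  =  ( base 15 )3e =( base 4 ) 323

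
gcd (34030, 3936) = 82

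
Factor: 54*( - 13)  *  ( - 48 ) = 2^5*3^4*13^1  =  33696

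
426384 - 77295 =349089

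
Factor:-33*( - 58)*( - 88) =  - 2^4  *3^1*11^2*29^1 = -168432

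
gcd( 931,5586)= 931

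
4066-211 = 3855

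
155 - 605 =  -450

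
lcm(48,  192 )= 192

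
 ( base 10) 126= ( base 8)176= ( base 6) 330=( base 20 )66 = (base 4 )1332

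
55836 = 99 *564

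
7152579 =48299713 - 41147134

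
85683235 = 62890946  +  22792289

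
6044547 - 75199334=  - 69154787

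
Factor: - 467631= -3^2*223^1*233^1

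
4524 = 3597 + 927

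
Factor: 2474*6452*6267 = 2^3*3^1* 1237^1*1613^1*2089^1 = 100035408216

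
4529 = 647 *7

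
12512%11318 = 1194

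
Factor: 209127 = 3^1*69709^1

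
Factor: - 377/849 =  - 3^( - 1)*13^1*29^1 * 283^ (  -  1 )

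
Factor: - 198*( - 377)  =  2^1*3^2*11^1*13^1*29^1 = 74646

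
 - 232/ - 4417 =232/4417   =  0.05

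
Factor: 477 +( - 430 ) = 47 = 47^1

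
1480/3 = 493 + 1/3 = 493.33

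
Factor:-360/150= - 2^2*3^1 * 5^( -1 )= - 12/5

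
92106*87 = 8013222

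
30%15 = 0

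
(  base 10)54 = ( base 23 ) 28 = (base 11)4A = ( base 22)2a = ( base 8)66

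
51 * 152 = 7752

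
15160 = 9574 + 5586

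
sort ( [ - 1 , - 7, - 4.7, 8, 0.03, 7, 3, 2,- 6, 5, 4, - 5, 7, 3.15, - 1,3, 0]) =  [-7,-6, - 5, - 4.7,-1,- 1, 0,0.03, 2, 3, 3,3.15, 4, 5,  7,7 , 8]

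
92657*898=83205986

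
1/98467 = 1/98467  =  0.00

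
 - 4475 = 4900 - 9375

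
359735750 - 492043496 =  - 132307746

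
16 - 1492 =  - 1476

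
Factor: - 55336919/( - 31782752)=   2^( - 5)*11^1*23^1*218723^1*993211^( - 1 ) 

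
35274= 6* 5879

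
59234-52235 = 6999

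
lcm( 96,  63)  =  2016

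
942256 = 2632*358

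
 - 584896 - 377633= - 962529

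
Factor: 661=661^1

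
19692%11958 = 7734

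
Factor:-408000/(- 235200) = 85/49 = 5^1 * 7^(  -  2)*17^1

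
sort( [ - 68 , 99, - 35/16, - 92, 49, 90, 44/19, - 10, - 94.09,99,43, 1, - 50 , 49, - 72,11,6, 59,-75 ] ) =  [  -  94.09, - 92, - 75, - 72, - 68, - 50,-10, - 35/16 , 1,44/19,6, 11, 43,  49 , 49, 59,  90,99,99 ]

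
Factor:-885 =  - 3^1 *5^1 * 59^1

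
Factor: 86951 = 86951^1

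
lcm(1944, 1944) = 1944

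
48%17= 14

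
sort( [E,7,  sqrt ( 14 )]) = [ E, sqrt(14 ), 7] 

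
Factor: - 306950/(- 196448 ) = 25/16 = 2^ ( - 4 )*5^2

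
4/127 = 4/127 = 0.03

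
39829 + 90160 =129989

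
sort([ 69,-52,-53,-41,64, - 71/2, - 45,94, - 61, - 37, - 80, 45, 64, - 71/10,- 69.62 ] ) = [ - 80,-69.62,-61, - 53,-52,-45, - 41,-37,  -  71/2 ,-71/10,45,64 , 64,69,94]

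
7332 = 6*1222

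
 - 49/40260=-49/40260  =  -0.00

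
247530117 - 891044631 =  - 643514514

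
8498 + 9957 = 18455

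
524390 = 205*2558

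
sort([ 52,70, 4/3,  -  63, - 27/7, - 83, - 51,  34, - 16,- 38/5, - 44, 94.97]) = [ - 83, -63 ,-51,  -  44, - 16,-38/5,-27/7,4/3,  34,  52,70, 94.97]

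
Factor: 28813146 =2^1 * 3^1*4802191^1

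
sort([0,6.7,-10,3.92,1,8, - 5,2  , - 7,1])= [ - 10, - 7, - 5, 0,1, 1,2, 3.92,6.7, 8 ]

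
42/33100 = 21/16550 = 0.00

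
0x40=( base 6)144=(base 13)4c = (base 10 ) 64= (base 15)44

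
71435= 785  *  91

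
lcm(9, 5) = 45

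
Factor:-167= - 167^1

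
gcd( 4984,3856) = 8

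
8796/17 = 8796/17  =  517.41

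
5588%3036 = 2552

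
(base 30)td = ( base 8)1563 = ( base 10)883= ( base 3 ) 1012201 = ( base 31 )sf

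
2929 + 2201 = 5130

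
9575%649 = 489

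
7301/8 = 912 + 5/8 = 912.62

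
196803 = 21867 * 9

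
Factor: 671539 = 11^1 *41^1*1489^1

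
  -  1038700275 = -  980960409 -57739866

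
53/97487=53/97487=0.00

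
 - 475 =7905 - 8380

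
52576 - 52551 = 25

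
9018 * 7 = 63126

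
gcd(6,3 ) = 3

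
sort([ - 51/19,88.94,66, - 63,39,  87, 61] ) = [ - 63, - 51/19  ,  39,61,66,87,88.94 ]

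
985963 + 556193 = 1542156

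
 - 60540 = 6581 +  - 67121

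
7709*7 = 53963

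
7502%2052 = 1346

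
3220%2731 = 489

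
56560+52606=109166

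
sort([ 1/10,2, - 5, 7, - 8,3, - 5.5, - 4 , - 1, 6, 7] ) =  [ - 8 , - 5.5,-5, - 4, - 1, 1/10 , 2,  3, 6, 7, 7] 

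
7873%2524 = 301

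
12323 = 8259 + 4064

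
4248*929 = 3946392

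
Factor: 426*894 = 2^2*3^2*71^1*149^1= 380844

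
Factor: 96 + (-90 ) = 2^1 * 3^1 = 6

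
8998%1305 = 1168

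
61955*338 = 20940790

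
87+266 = 353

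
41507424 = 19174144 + 22333280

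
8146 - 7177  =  969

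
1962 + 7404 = 9366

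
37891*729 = 27622539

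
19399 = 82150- 62751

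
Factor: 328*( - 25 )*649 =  - 5321800 = - 2^3*5^2*11^1*41^1*59^1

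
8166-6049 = 2117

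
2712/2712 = 1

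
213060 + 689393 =902453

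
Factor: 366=2^1*3^1*61^1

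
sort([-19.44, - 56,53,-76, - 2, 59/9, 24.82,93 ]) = [ -76, - 56, - 19.44, - 2, 59/9, 24.82, 53, 93 ]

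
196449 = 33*5953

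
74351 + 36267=110618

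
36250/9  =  4027 + 7/9= 4027.78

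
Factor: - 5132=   -2^2*1283^1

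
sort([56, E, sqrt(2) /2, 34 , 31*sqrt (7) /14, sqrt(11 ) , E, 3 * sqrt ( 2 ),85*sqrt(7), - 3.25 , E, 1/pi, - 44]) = [- 44,  -  3.25 , 1/pi, sqrt(2)/2 , E, E,E, sqrt(11), 3*sqrt( 2),  31*sqrt( 7)/14, 34, 56 , 85*sqrt(7)]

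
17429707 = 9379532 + 8050175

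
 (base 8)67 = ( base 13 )43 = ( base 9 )61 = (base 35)1k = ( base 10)55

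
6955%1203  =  940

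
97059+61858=158917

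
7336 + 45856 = 53192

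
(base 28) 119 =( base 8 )1465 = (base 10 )821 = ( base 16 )335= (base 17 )2E5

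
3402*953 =3242106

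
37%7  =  2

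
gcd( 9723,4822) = 1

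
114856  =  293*392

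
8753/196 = 44 + 129/196 = 44.66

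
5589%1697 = 498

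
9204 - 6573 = 2631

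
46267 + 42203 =88470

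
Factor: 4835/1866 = 2^( - 1 )*3^( - 1)*5^1*311^( - 1 )*967^1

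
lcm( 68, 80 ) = 1360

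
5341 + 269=5610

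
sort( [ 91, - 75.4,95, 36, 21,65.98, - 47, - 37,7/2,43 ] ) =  [ - 75.4, - 47, - 37, 7/2, 21,  36, 43, 65.98,91, 95]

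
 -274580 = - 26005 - 248575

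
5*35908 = 179540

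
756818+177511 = 934329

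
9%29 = 9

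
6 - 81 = -75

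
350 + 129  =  479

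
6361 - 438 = 5923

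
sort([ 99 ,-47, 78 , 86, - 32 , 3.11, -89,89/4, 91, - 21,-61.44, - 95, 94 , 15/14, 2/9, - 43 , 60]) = [ - 95  , -89, - 61.44 , - 47 , - 43 ,-32, - 21 , 2/9, 15/14, 3.11,89/4, 60 , 78, 86,91,94,99 ]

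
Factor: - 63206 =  - 2^1*11^1 *13^2*17^1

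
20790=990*21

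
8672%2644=740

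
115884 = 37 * 3132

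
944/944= 1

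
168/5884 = 42/1471= 0.03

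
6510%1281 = 105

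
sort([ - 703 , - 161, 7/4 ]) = [ - 703, - 161, 7/4 ]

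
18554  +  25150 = 43704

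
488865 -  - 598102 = 1086967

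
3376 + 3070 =6446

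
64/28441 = 64/28441 = 0.00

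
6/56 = 3/28 = 0.11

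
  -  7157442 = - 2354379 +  - 4803063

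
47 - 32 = 15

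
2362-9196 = -6834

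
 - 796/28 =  - 29 + 4/7 =- 28.43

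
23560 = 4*5890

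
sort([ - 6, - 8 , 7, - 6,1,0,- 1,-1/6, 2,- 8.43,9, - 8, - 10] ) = [ - 10, - 8.43, - 8,-8, - 6 , - 6, - 1, - 1/6 , 0,1, 2,7,9 ] 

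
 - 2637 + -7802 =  - 10439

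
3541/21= 3541/21=168.62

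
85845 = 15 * 5723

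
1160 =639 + 521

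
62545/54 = 62545/54 = 1158.24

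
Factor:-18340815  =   - 3^1 *5^1 * 587^1 * 2083^1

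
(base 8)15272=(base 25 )anh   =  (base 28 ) 8KA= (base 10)6842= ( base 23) clb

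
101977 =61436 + 40541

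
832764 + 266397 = 1099161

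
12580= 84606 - 72026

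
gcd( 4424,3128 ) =8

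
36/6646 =18/3323= 0.01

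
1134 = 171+963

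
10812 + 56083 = 66895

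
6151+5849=12000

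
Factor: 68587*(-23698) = -2^1 *17^2*41^1*107^1 * 641^1= - 1625374726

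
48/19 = 48/19 = 2.53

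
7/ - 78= - 1+ 71/78 = - 0.09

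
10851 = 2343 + 8508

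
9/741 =3/247 = 0.01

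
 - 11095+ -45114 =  - 56209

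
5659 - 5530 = 129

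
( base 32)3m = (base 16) 76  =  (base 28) 46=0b1110110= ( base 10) 118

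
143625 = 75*1915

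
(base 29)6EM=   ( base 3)21111202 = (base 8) 12542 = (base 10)5474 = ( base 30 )62e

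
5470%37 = 31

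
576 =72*8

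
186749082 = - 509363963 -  - 696113045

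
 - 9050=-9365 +315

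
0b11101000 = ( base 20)bc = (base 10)232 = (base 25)97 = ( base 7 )451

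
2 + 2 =4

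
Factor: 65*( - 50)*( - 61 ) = 2^1 * 5^3*13^1 * 61^1 = 198250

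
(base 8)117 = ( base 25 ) 34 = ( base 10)79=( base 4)1033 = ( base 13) 61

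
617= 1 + 616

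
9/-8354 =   -  1 + 8345/8354 = - 0.00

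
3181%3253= 3181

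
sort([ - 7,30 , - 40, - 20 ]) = [ - 40, - 20, - 7, 30]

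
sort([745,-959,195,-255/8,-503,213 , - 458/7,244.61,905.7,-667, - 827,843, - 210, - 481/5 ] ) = [-959, - 827,-667 ,-503,-210, - 481/5,- 458/7, - 255/8,  195, 213, 244.61,745,843,905.7 ] 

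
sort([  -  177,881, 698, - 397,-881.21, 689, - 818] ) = [ - 881.21, - 818, - 397 ,-177,689, 698, 881]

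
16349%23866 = 16349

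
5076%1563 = 387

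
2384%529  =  268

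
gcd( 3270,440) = 10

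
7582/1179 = 6+508/1179= 6.43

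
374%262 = 112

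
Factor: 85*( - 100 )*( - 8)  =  68000 = 2^5*5^3 * 17^1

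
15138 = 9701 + 5437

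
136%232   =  136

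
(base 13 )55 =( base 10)70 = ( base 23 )31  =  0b1000110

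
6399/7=914+1/7  =  914.14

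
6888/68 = 1722/17 = 101.29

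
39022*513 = 20018286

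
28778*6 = 172668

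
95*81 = 7695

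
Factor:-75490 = -2^1 * 5^1*7549^1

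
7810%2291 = 937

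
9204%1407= 762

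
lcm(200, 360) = 1800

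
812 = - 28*( - 29 ) 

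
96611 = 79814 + 16797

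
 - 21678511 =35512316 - 57190827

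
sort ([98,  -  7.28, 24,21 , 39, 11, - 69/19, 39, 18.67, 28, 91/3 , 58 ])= [ - 7.28, - 69/19,11 , 18.67, 21,24, 28, 91/3, 39, 39 , 58 , 98 ]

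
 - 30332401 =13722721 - 44055122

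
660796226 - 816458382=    - 155662156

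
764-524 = 240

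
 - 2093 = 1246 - 3339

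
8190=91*90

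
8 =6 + 2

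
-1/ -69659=1/69659 = 0.00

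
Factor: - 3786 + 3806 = 2^2*5^1 = 20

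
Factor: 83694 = 2^1*3^1*13^1*29^1*37^1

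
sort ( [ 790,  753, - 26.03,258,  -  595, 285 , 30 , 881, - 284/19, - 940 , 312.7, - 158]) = [ - 940 , - 595, - 158,-26.03, - 284/19, 30,258,285,312.7, 753, 790 , 881]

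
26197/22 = 1190 + 17/22 = 1190.77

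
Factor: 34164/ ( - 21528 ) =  - 73/46 = - 2^( - 1)*23^( - 1)*73^1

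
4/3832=1/958 = 0.00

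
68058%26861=14336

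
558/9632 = 279/4816 = 0.06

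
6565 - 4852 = 1713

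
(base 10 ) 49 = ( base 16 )31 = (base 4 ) 301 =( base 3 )1211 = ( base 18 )2d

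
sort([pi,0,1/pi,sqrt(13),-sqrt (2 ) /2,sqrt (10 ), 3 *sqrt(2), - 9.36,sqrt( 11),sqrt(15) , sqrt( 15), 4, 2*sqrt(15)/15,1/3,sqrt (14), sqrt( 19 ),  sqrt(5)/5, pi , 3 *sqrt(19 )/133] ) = [ - 9.36, - sqrt( 2) /2 , 0,3*sqrt( 19) /133 , 1/pi,1/3, sqrt (5)/5, 2*sqrt(15)/15,  pi, pi,sqrt ( 10 ),  sqrt(11),sqrt(13 ),sqrt(14), sqrt(15 ),sqrt ( 15 ),4,  3*sqrt ( 2),sqrt(19) ] 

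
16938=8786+8152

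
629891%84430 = 38881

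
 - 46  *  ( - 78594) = 3615324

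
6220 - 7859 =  - 1639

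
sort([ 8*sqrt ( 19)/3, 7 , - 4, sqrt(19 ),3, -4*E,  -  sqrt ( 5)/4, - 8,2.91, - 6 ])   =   [ - 4*E , - 8, -6 , - 4, - sqrt ( 5 ) /4 , 2.91, 3 , sqrt( 19 ),  7 , 8*sqrt( 19) /3] 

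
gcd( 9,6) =3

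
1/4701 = 1/4701 = 0.00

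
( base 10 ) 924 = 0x39c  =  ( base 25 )1BO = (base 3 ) 1021020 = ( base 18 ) 2f6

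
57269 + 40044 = 97313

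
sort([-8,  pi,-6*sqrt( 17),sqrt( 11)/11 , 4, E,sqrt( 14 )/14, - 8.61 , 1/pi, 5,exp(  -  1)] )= [  -  6*sqrt( 17), -8.61,-8,sqrt( 14 )/14, sqrt (11)/11 , 1/pi,exp( - 1 ), E,pi,4, 5 ] 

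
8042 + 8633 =16675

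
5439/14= 388 + 1/2= 388.50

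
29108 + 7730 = 36838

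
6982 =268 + 6714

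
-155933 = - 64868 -91065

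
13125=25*525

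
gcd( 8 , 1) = 1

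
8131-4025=4106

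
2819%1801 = 1018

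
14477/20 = 723 + 17/20=723.85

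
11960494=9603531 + 2356963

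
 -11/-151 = 11/151 = 0.07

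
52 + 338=390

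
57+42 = 99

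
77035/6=12839 + 1/6 = 12839.17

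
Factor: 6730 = 2^1*5^1*673^1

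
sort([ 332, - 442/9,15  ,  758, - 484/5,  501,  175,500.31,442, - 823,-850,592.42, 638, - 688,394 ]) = [ - 850 , - 823, - 688, - 484/5, - 442/9 , 15, 175, 332,394,442, 500.31,501 , 592.42, 638,  758]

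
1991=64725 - 62734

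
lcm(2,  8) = 8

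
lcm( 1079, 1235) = 102505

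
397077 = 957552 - 560475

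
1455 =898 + 557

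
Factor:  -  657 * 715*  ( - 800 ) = 375804000  =  2^5 * 3^2* 5^3 *11^1*13^1*73^1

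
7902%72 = 54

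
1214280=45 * 26984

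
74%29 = 16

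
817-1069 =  - 252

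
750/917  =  750/917= 0.82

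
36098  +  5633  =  41731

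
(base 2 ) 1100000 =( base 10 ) 96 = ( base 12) 80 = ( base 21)4c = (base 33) 2u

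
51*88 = 4488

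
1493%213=2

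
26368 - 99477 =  - 73109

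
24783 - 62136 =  - 37353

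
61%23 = 15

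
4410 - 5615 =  - 1205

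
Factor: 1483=1483^1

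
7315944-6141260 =1174684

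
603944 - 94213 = 509731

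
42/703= 42/703 = 0.06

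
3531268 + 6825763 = 10357031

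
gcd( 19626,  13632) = 6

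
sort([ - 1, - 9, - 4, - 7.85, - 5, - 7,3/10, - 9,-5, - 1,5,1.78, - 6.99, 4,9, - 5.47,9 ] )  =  [ - 9 , - 9, - 7.85, - 7, - 6.99, - 5.47,-5,  -  5,-4, - 1, - 1,  3/10, 1.78, 4,5,9,9] 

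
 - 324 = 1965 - 2289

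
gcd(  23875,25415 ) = 5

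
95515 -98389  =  -2874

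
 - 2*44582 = -89164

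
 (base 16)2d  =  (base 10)45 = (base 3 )1200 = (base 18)29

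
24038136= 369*65144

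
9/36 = 1/4 =0.25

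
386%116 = 38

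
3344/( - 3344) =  - 1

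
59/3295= 59/3295 = 0.02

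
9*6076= 54684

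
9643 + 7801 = 17444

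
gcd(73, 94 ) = 1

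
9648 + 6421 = 16069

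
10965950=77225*142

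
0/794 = 0 = 0.00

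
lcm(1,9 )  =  9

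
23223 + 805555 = 828778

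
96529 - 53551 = 42978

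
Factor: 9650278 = 2^1*11^1*67^1*6547^1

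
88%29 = 1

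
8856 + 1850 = 10706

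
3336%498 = 348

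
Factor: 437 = 19^1 * 23^1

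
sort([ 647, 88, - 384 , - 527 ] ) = [-527,-384, 88,647]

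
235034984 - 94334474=140700510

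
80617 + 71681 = 152298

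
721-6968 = -6247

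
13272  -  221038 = - 207766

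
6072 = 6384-312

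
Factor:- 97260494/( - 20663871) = 2628662/558483 = 2^1*3^( - 1 ) * 823^1*1597^1*186161^( - 1 )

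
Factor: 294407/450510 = 2^( - 1) * 3^( - 1) * 5^(-1) * 31^1* 9497^1*15017^ (-1)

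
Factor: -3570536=-2^3*131^1*3407^1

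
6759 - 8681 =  - 1922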